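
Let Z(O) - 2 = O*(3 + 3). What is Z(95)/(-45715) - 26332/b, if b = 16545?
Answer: -242646224/151270935 ≈ -1.6040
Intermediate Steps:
Z(O) = 2 + 6*O (Z(O) = 2 + O*(3 + 3) = 2 + O*6 = 2 + 6*O)
Z(95)/(-45715) - 26332/b = (2 + 6*95)/(-45715) - 26332/16545 = (2 + 570)*(-1/45715) - 26332*1/16545 = 572*(-1/45715) - 26332/16545 = -572/45715 - 26332/16545 = -242646224/151270935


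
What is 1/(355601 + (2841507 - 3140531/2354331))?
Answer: 2354331/7527047334217 ≈ 3.1278e-7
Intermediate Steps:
1/(355601 + (2841507 - 3140531/2354331)) = 1/(355601 + 6689844876286/2354331) = 1/(7527047334217/2354331) = 2354331/7527047334217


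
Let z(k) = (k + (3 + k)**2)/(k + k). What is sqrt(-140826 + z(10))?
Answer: I*sqrt(14081705)/10 ≈ 375.26*I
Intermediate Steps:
z(k) = (k + (3 + k)**2)/(2*k) (z(k) = (k + (3 + k)**2)/((2*k)) = (k + (3 + k)**2)*(1/(2*k)) = (k + (3 + k)**2)/(2*k))
sqrt(-140826 + z(10)) = sqrt(-140826 + (1/2)*(10 + (3 + 10)**2)/10) = sqrt(-140826 + (1/2)*(1/10)*(10 + 13**2)) = sqrt(-140826 + (1/2)*(1/10)*(10 + 169)) = sqrt(-140826 + (1/2)*(1/10)*179) = sqrt(-140826 + 179/20) = sqrt(-2816341/20) = I*sqrt(14081705)/10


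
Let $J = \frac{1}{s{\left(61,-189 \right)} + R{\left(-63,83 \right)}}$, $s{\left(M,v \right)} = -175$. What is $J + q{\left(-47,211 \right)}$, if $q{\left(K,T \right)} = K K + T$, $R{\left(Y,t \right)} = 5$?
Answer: $\frac{411399}{170} \approx 2420.0$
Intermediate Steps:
$J = - \frac{1}{170}$ ($J = \frac{1}{-175 + 5} = \frac{1}{-170} = - \frac{1}{170} \approx -0.0058824$)
$q{\left(K,T \right)} = T + K^{2}$ ($q{\left(K,T \right)} = K^{2} + T = T + K^{2}$)
$J + q{\left(-47,211 \right)} = - \frac{1}{170} + \left(211 + \left(-47\right)^{2}\right) = - \frac{1}{170} + \left(211 + 2209\right) = - \frac{1}{170} + 2420 = \frac{411399}{170}$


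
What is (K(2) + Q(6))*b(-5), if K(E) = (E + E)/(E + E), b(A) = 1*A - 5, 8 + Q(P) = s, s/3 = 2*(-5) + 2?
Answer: 310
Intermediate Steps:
s = -24 (s = 3*(2*(-5) + 2) = 3*(-10 + 2) = 3*(-8) = -24)
Q(P) = -32 (Q(P) = -8 - 24 = -32)
b(A) = -5 + A (b(A) = A - 5 = -5 + A)
K(E) = 1 (K(E) = (2*E)/((2*E)) = (2*E)*(1/(2*E)) = 1)
(K(2) + Q(6))*b(-5) = (1 - 32)*(-5 - 5) = -31*(-10) = 310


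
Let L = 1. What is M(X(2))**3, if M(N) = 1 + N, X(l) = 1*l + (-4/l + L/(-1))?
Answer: 0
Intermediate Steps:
X(l) = -1 + l - 4/l (X(l) = 1*l + (-4/l + 1/(-1)) = l + (-4/l + 1*(-1)) = l + (-4/l - 1) = l + (-1 - 4/l) = -1 + l - 4/l)
M(X(2))**3 = (1 + (-1 + 2 - 4/2))**3 = (1 + (-1 + 2 - 4*1/2))**3 = (1 + (-1 + 2 - 2))**3 = (1 - 1)**3 = 0**3 = 0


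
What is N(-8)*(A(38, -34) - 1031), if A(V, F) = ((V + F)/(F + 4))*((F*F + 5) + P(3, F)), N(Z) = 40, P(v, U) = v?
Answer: -47448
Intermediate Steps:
A(V, F) = (8 + F**2)*(F + V)/(4 + F) (A(V, F) = ((V + F)/(F + 4))*((F*F + 5) + 3) = ((F + V)/(4 + F))*((F**2 + 5) + 3) = ((F + V)/(4 + F))*((5 + F**2) + 3) = ((F + V)/(4 + F))*(8 + F**2) = (8 + F**2)*(F + V)/(4 + F))
N(-8)*(A(38, -34) - 1031) = 40*(((-34)**3 + 8*(-34) + 8*38 + 38*(-34)**2)/(4 - 34) - 1031) = 40*((-39304 - 272 + 304 + 38*1156)/(-30) - 1031) = 40*(-(-39304 - 272 + 304 + 43928)/30 - 1031) = 40*(-1/30*4656 - 1031) = 40*(-776/5 - 1031) = 40*(-5931/5) = -47448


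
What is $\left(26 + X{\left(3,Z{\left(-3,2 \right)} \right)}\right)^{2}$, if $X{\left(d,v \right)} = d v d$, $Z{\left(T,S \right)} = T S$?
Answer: $784$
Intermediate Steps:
$Z{\left(T,S \right)} = S T$
$X{\left(d,v \right)} = v d^{2}$
$\left(26 + X{\left(3,Z{\left(-3,2 \right)} \right)}\right)^{2} = \left(26 + 2 \left(-3\right) 3^{2}\right)^{2} = \left(26 - 54\right)^{2} = \left(-28\right)^{2} = 784$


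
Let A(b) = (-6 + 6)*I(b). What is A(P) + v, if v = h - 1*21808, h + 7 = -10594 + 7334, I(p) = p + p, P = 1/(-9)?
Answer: -25075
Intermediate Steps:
P = -1/9 ≈ -0.11111
I(p) = 2*p
h = -3267 (h = -7 + (-10594 + 7334) = -7 - 3260 = -3267)
v = -25075 (v = -3267 - 1*21808 = -3267 - 21808 = -25075)
A(b) = 0 (A(b) = (-6 + 6)*(2*b) = 0*(2*b) = 0)
A(P) + v = 0 - 25075 = -25075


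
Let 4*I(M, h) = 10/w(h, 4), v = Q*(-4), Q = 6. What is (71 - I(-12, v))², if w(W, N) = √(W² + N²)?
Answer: 11937113/2368 - 355*√37/148 ≈ 5026.4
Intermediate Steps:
v = -24 (v = 6*(-4) = -24)
w(W, N) = √(N² + W²)
I(M, h) = 5/(2*√(16 + h²)) (I(M, h) = (10/(√(4² + h²)))/4 = (10/(√(16 + h²)))/4 = (10/√(16 + h²))/4 = 5/(2*√(16 + h²)))
(71 - I(-12, v))² = (71 - 5/(2*√(16 + (-24)²)))² = (71 - 5/(2*√(16 + 576)))² = (71 - 5/(2*√592))² = (71 - 5*√37/148/2)² = (71 - 5*√37/296)²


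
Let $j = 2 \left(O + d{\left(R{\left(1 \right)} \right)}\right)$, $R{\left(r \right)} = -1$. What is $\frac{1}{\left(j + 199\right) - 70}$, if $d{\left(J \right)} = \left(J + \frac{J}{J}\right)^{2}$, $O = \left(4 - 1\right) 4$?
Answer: $\frac{1}{153} \approx 0.0065359$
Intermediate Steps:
$O = 12$ ($O = 3 \cdot 4 = 12$)
$d{\left(J \right)} = \left(1 + J\right)^{2}$ ($d{\left(J \right)} = \left(J + 1\right)^{2} = \left(1 + J\right)^{2}$)
$j = 24$ ($j = 2 \left(12 + \left(1 - 1\right)^{2}\right) = 2 \left(12 + 0^{2}\right) = 2 \left(12 + 0\right) = 2 \cdot 12 = 24$)
$\frac{1}{\left(j + 199\right) - 70} = \frac{1}{\left(24 + 199\right) - 70} = \frac{1}{223 - 70} = \frac{1}{153}$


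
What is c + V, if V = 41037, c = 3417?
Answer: 44454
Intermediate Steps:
c + V = 3417 + 41037 = 44454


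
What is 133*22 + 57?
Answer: 2983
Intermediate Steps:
133*22 + 57 = 2926 + 57 = 2983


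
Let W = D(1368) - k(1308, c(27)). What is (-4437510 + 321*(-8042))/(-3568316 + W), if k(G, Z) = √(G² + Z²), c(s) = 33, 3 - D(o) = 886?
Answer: 173973466857/88466526317 - 146229*√190217/88466526317 ≈ 1.9658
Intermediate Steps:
D(o) = -883 (D(o) = 3 - 1*886 = 3 - 886 = -883)
W = -883 - 3*√190217 (W = -883 - √(1308² + 33²) = -883 - √(1710864 + 1089) = -883 - √1711953 = -883 - 3*√190217 ≈ -2191.4)
(-4437510 + 321*(-8042))/(-3568316 + W) = (-4437510 + 321*(-8042))/(-3568316 + (-883 - 3*√190217)) = (-4437510 - 2581482)/(-3569199 - 3*√190217) = -7018992/(-3569199 - 3*√190217)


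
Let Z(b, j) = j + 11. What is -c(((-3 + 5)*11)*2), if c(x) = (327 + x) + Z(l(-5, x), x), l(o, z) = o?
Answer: -426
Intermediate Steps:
Z(b, j) = 11 + j
c(x) = 338 + 2*x (c(x) = (327 + x) + (11 + x) = 338 + 2*x)
-c(((-3 + 5)*11)*2) = -(338 + 2*(((-3 + 5)*11)*2)) = -(338 + 2*((2*11)*2)) = -(338 + 2*(22*2)) = -(338 + 2*44) = -(338 + 88) = -1*426 = -426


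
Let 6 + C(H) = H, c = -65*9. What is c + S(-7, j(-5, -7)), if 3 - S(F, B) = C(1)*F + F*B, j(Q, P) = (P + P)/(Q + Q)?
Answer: -3036/5 ≈ -607.20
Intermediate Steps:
c = -585
C(H) = -6 + H
j(Q, P) = P/Q (j(Q, P) = (2*P)/((2*Q)) = (2*P)*(1/(2*Q)) = P/Q)
S(F, B) = 3 + 5*F - B*F (S(F, B) = 3 - ((-6 + 1)*F + F*B) = 3 - (-5*F + B*F) = 3 + (5*F - B*F) = 3 + 5*F - B*F)
c + S(-7, j(-5, -7)) = -585 + (3 + 5*(-7) - 1*(-7/(-5))*(-7)) = -585 + (3 - 35 - 1*(-7*(-⅕))*(-7)) = -585 + (3 - 35 - 1*7/5*(-7)) = -585 + (3 - 35 + 49/5) = -585 - 111/5 = -3036/5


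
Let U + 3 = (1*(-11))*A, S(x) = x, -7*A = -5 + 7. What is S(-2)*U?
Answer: -2/7 ≈ -0.28571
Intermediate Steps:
A = -2/7 (A = -(-5 + 7)/7 = -⅐*2 = -2/7 ≈ -0.28571)
U = ⅐ (U = -3 + (1*(-11))*(-2/7) = -3 - 11*(-2/7) = -3 + 22/7 = ⅐ ≈ 0.14286)
S(-2)*U = -2*⅐ = -2/7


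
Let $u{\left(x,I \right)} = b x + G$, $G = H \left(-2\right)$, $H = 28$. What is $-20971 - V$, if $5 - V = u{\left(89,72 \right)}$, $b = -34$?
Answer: $-24058$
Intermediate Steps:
$G = -56$ ($G = 28 \left(-2\right) = -56$)
$u{\left(x,I \right)} = -56 - 34 x$ ($u{\left(x,I \right)} = - 34 x - 56 = -56 - 34 x$)
$V = 3087$ ($V = 5 - \left(-56 - 3026\right) = 5 - -3082 = 5 + 3082 = 3087$)
$-20971 - V = -20971 - 3087 = -24058$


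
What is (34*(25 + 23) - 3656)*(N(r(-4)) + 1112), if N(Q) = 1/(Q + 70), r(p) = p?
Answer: -6752156/3 ≈ -2.2507e+6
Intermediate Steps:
N(Q) = 1/(70 + Q)
(34*(25 + 23) - 3656)*(N(r(-4)) + 1112) = (34*(25 + 23) - 3656)*(1/(70 - 4) + 1112) = (34*48 - 3656)*(1/66 + 1112) = (1632 - 3656)*(1/66 + 1112) = -2024*73393/66 = -6752156/3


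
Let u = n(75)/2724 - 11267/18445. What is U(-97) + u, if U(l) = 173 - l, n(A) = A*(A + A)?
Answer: 2290457257/8374030 ≈ 273.52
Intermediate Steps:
n(A) = 2*A² (n(A) = A*(2*A) = 2*A²)
u = 29469157/8374030 (u = (2*75²)/2724 - 11267/18445 = (2*5625)*(1/2724) - 11267*1/18445 = 11250*(1/2724) - 11267/18445 = 1875/454 - 11267/18445 = 29469157/8374030 ≈ 3.5191)
U(-97) + u = (173 - 1*(-97)) + 29469157/8374030 = (173 + 97) + 29469157/8374030 = 270 + 29469157/8374030 = 2290457257/8374030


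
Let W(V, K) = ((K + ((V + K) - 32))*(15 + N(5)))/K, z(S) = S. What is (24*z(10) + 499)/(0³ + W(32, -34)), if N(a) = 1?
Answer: 739/32 ≈ 23.094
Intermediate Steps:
W(V, K) = (-512 + 16*V + 32*K)/K (W(V, K) = ((K + ((V + K) - 32))*(15 + 1))/K = ((K + ((K + V) - 32))*16)/K = ((K + (-32 + K + V))*16)/K = ((-32 + V + 2*K)*16)/K = (-512 + 16*V + 32*K)/K)
(24*z(10) + 499)/(0³ + W(32, -34)) = (24*10 + 499)/(0³ + 16*(-32 + 32 + 2*(-34))/(-34)) = (240 + 499)/(0 + 16*(-1/34)*(-32 + 32 - 68)) = 739/(0 + 16*(-1/34)*(-68)) = 739/(0 + 32) = 739/32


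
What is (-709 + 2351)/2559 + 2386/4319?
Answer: 13197572/11052321 ≈ 1.1941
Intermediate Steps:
(-709 + 2351)/2559 + 2386/4319 = 1642*(1/2559) + 2386*(1/4319) = 1642/2559 + 2386/4319 = 13197572/11052321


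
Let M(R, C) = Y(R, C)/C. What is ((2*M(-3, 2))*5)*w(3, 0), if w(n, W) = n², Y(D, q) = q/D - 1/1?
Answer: -75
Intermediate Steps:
Y(D, q) = -1 + q/D (Y(D, q) = q/D - 1*1 = q/D - 1 = -1 + q/D)
M(R, C) = (C - R)/(C*R) (M(R, C) = ((C - R)/R)/C = (C - R)/(C*R))
((2*M(-3, 2))*5)*w(3, 0) = ((2*((2 - 1*(-3))/(2*(-3))))*5)*3² = ((2*((½)*(-⅓)*(2 + 3)))*5)*9 = ((2*((½)*(-⅓)*5))*5)*9 = ((2*(-⅚))*5)*9 = -5/3*5*9 = -25/3*9 = -75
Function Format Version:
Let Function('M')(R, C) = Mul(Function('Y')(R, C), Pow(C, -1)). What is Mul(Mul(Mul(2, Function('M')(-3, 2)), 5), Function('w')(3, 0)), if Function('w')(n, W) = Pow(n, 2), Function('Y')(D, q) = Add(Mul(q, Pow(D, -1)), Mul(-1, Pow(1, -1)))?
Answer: -75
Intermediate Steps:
Function('Y')(D, q) = Add(-1, Mul(q, Pow(D, -1))) (Function('Y')(D, q) = Add(Mul(q, Pow(D, -1)), Mul(-1, 1)) = Add(Mul(q, Pow(D, -1)), -1) = Add(-1, Mul(q, Pow(D, -1))))
Function('M')(R, C) = Mul(Pow(C, -1), Pow(R, -1), Add(C, Mul(-1, R))) (Function('M')(R, C) = Mul(Mul(Pow(R, -1), Add(C, Mul(-1, R))), Pow(C, -1)) = Mul(Pow(C, -1), Pow(R, -1), Add(C, Mul(-1, R))))
Mul(Mul(Mul(2, Function('M')(-3, 2)), 5), Function('w')(3, 0)) = Mul(Mul(Mul(2, Mul(Pow(2, -1), Pow(-3, -1), Add(2, Mul(-1, -3)))), 5), Pow(3, 2)) = Mul(Mul(Mul(2, Mul(Rational(1, 2), Rational(-1, 3), Add(2, 3))), 5), 9) = Mul(Mul(Mul(2, Mul(Rational(1, 2), Rational(-1, 3), 5)), 5), 9) = Mul(Mul(Mul(2, Rational(-5, 6)), 5), 9) = Mul(Mul(Rational(-5, 3), 5), 9) = Mul(Rational(-25, 3), 9) = -75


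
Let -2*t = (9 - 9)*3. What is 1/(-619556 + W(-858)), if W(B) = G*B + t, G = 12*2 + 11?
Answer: -1/649586 ≈ -1.5394e-6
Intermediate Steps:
G = 35 (G = 24 + 11 = 35)
t = 0 (t = -(9 - 9)*3/2 = -0*3 = -½*0 = 0)
W(B) = 35*B (W(B) = 35*B + 0 = 35*B)
1/(-619556 + W(-858)) = 1/(-619556 + 35*(-858)) = 1/(-619556 - 30030) = 1/(-649586) = -1/649586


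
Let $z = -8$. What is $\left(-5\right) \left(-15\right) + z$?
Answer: $67$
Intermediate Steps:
$\left(-5\right) \left(-15\right) + z = \left(-5\right) \left(-15\right) - 8 = 75 - 8 = 67$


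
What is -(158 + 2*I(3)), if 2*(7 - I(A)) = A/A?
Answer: -171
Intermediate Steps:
I(A) = 13/2 (I(A) = 7 - A/(2*A) = 7 - 1/2*1 = 7 - 1/2 = 13/2)
-(158 + 2*I(3)) = -(158 + 2*(13/2)) = -(158 + 13) = -1*171 = -171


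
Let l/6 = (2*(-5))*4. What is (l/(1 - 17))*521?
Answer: 7815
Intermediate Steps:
l = -240 (l = 6*((2*(-5))*4) = 6*(-10*4) = 6*(-40) = -240)
(l/(1 - 17))*521 = -240/(1 - 17)*521 = -240/(-16)*521 = -240*(-1/16)*521 = 15*521 = 7815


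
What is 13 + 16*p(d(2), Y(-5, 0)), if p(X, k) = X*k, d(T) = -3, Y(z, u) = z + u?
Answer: 253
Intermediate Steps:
Y(z, u) = u + z
13 + 16*p(d(2), Y(-5, 0)) = 13 + 16*(-3*(0 - 5)) = 13 + 16*(-3*(-5)) = 13 + 16*15 = 13 + 240 = 253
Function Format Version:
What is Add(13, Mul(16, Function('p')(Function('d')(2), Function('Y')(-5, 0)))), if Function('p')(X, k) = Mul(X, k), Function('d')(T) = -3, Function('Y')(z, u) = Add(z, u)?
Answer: 253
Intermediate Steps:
Function('Y')(z, u) = Add(u, z)
Add(13, Mul(16, Function('p')(Function('d')(2), Function('Y')(-5, 0)))) = Add(13, Mul(16, Mul(-3, Add(0, -5)))) = Add(13, Mul(16, Mul(-3, -5))) = Add(13, Mul(16, 15)) = Add(13, 240) = 253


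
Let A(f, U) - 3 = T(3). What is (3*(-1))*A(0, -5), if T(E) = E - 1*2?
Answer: -12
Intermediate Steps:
T(E) = -2 + E (T(E) = E - 2 = -2 + E)
A(f, U) = 4 (A(f, U) = 3 + (-2 + 3) = 3 + 1 = 4)
(3*(-1))*A(0, -5) = (3*(-1))*4 = -3*4 = -12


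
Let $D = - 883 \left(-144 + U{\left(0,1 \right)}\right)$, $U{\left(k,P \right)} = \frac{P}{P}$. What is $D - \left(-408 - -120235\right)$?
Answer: $6442$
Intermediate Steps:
$U{\left(k,P \right)} = 1$
$D = 126269$ ($D = - 883 \left(-144 + 1\right) = \left(-883\right) \left(-143\right) = 126269$)
$D - \left(-408 - -120235\right) = 126269 - \left(-408 - -120235\right) = 126269 - \left(-408 + 120235\right) = 126269 - 119827 = 6442$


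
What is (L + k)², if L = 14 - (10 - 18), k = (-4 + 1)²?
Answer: 961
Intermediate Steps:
k = 9 (k = (-3)² = 9)
L = 22 (L = 14 - 1*(-8) = 14 + 8 = 22)
(L + k)² = (22 + 9)² = 31² = 961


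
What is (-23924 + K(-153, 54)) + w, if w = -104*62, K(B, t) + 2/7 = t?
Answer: -212228/7 ≈ -30318.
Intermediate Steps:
K(B, t) = -2/7 + t
w = -6448
(-23924 + K(-153, 54)) + w = (-23924 + (-2/7 + 54)) - 6448 = (-23924 + 376/7) - 6448 = -167092/7 - 6448 = -212228/7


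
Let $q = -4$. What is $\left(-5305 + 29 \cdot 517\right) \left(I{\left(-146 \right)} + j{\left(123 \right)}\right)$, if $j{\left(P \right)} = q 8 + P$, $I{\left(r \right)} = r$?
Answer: $-532840$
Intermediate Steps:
$j{\left(P \right)} = -32 + P$ ($j{\left(P \right)} = \left(-4\right) 8 + P = -32 + P$)
$\left(-5305 + 29 \cdot 517\right) \left(I{\left(-146 \right)} + j{\left(123 \right)}\right) = \left(-5305 + 29 \cdot 517\right) \left(-146 + \left(-32 + 123\right)\right) = \left(-5305 + 14993\right) \left(-146 + 91\right) = 9688 \left(-55\right) = -532840$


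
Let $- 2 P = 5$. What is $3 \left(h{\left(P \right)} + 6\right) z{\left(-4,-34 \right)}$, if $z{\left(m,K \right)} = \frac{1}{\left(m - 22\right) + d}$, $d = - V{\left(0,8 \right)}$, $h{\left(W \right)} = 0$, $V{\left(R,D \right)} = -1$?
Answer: $- \frac{18}{25} \approx -0.72$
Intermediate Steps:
$P = - \frac{5}{2}$ ($P = \left(- \frac{1}{2}\right) 5 = - \frac{5}{2} \approx -2.5$)
$d = 1$ ($d = \left(-1\right) \left(-1\right) = 1$)
$z{\left(m,K \right)} = \frac{1}{-21 + m}$ ($z{\left(m,K \right)} = \frac{1}{\left(m - 22\right) + 1} = \frac{1}{\left(-22 + m\right) + 1} = \frac{1}{-21 + m}$)
$3 \left(h{\left(P \right)} + 6\right) z{\left(-4,-34 \right)} = \frac{3 \left(0 + 6\right)}{-21 - 4} = \frac{3 \cdot 6}{-25} = 18 \left(- \frac{1}{25}\right) = - \frac{18}{25}$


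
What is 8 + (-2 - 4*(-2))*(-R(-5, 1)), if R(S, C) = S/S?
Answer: 2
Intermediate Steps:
R(S, C) = 1
8 + (-2 - 4*(-2))*(-R(-5, 1)) = 8 + (-2 - 4*(-2))*(-1*1) = 8 + (-2 + 8)*(-1) = 8 + 6*(-1) = 8 - 6 = 2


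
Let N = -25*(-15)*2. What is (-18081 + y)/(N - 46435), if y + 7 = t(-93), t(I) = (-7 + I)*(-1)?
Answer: 17988/45685 ≈ 0.39374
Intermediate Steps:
N = 750 (N = 375*2 = 750)
t(I) = 7 - I
y = 93 (y = -7 + (7 - 1*(-93)) = -7 + (7 + 93) = -7 + 100 = 93)
(-18081 + y)/(N - 46435) = (-18081 + 93)/(750 - 46435) = -17988/(-45685) = -17988*(-1/45685) = 17988/45685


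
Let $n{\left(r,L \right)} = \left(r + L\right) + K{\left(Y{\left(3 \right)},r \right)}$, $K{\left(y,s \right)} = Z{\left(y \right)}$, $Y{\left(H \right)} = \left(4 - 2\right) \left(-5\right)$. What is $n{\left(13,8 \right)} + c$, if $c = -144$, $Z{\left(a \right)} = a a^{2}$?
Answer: $-1123$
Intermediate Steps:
$Y{\left(H \right)} = -10$ ($Y{\left(H \right)} = 2 \left(-5\right) = -10$)
$Z{\left(a \right)} = a^{3}$
$K{\left(y,s \right)} = y^{3}$
$n{\left(r,L \right)} = -1000 + L + r$ ($n{\left(r,L \right)} = \left(r + L\right) + \left(-10\right)^{3} = \left(L + r\right) - 1000 = -1000 + L + r$)
$n{\left(13,8 \right)} + c = \left(-1000 + 8 + 13\right) - 144 = -979 - 144 = -1123$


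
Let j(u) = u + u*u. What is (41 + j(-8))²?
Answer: 9409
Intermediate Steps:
j(u) = u + u²
(41 + j(-8))² = (41 - 8*(1 - 8))² = (41 - 8*(-7))² = (41 + 56)² = 97² = 9409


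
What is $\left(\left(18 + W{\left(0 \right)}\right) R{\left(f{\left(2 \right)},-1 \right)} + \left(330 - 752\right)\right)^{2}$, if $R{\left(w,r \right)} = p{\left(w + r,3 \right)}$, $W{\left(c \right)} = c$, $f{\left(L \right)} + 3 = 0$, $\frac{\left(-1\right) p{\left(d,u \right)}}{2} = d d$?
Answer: $996004$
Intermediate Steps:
$p{\left(d,u \right)} = - 2 d^{2}$ ($p{\left(d,u \right)} = - 2 d d = - 2 d^{2}$)
$f{\left(L \right)} = -3$ ($f{\left(L \right)} = -3 + 0 = -3$)
$R{\left(w,r \right)} = - 2 \left(r + w\right)^{2}$ ($R{\left(w,r \right)} = - 2 \left(w + r\right)^{2} = - 2 \left(r + w\right)^{2}$)
$\left(\left(18 + W{\left(0 \right)}\right) R{\left(f{\left(2 \right)},-1 \right)} + \left(330 - 752\right)\right)^{2} = \left(\left(18 + 0\right) \left(- 2 \left(-1 - 3\right)^{2}\right) + \left(330 - 752\right)\right)^{2} = \left(18 \left(- 2 \left(-4\right)^{2}\right) + \left(330 - 752\right)\right)^{2} = \left(18 \left(\left(-2\right) 16\right) - 422\right)^{2} = \left(18 \left(-32\right) - 422\right)^{2} = \left(-576 - 422\right)^{2} = \left(-998\right)^{2} = 996004$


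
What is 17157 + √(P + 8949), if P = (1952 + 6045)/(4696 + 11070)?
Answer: 17157 + 13*√13163017634/15766 ≈ 17252.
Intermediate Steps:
P = 7997/15766 ≈ 0.50723
17157 + √(P + 8949) = 17157 + √(7997/15766 + 8949) = 17157 + √(141097931/15766) = 17157 + 13*√13163017634/15766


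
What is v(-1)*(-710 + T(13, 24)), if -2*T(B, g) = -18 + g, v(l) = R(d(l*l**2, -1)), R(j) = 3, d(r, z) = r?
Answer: -2139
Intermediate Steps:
v(l) = 3
T(B, g) = 9 - g/2 (T(B, g) = -(-18 + g)/2 = 9 - g/2)
v(-1)*(-710 + T(13, 24)) = 3*(-710 + (9 - 1/2*24)) = 3*(-710 + (9 - 12)) = 3*(-710 - 3) = 3*(-713) = -2139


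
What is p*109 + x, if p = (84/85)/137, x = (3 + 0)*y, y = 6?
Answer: 218766/11645 ≈ 18.786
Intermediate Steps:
x = 18 (x = (3 + 0)*6 = 3*6 = 18)
p = 84/11645 (p = (84*(1/85))*(1/137) = (84/85)*(1/137) = 84/11645 ≈ 0.0072134)
p*109 + x = (84/11645)*109 + 18 = 9156/11645 + 18 = 218766/11645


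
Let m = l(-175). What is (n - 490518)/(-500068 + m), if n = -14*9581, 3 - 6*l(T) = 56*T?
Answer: 3747912/2990605 ≈ 1.2532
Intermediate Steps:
l(T) = 1/2 - 28*T/3
m = 9803/6 (m = 1/2 - 28/3*(-175) = 1/2 + 4900/3 = 9803/6 ≈ 1633.8)
n = -134134
(n - 490518)/(-500068 + m) = (-134134 - 490518)/(-500068 + 9803/6) = -624652/(-2990605/6) = -624652*(-6/2990605) = 3747912/2990605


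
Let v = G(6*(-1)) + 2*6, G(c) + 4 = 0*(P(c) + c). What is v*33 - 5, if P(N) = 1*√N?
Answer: 259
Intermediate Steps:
P(N) = √N
G(c) = -4 (G(c) = -4 + 0*(√c + c) = -4 + 0*(c + √c) = -4 + 0 = -4)
v = 8 (v = -4 + 2*6 = -4 + 12 = 8)
v*33 - 5 = 8*33 - 5 = 264 - 5 = 259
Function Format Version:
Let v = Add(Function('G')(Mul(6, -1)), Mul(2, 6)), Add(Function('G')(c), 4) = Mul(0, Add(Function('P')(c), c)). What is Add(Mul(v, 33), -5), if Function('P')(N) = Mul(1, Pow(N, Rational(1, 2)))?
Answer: 259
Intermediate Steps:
Function('P')(N) = Pow(N, Rational(1, 2))
Function('G')(c) = -4 (Function('G')(c) = Add(-4, Mul(0, Add(Pow(c, Rational(1, 2)), c))) = Add(-4, Mul(0, Add(c, Pow(c, Rational(1, 2))))) = Add(-4, 0) = -4)
v = 8 (v = Add(-4, Mul(2, 6)) = Add(-4, 12) = 8)
Add(Mul(v, 33), -5) = Add(Mul(8, 33), -5) = Add(264, -5) = 259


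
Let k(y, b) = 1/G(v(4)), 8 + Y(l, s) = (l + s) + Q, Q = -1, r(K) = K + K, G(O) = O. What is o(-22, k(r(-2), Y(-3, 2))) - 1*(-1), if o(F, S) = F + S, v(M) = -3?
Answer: -64/3 ≈ -21.333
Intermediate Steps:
r(K) = 2*K
Y(l, s) = -9 + l + s (Y(l, s) = -8 + ((l + s) - 1) = -8 + (-1 + l + s) = -9 + l + s)
k(y, b) = -⅓ (k(y, b) = 1/(-3) = -⅓)
o(-22, k(r(-2), Y(-3, 2))) - 1*(-1) = (-22 - ⅓) - 1*(-1) = -67/3 + 1 = -64/3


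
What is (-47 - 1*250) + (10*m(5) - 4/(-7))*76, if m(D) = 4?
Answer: 19505/7 ≈ 2786.4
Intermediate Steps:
(-47 - 1*250) + (10*m(5) - 4/(-7))*76 = (-47 - 1*250) + (10*4 - 4/(-7))*76 = (-47 - 250) + (40 - 4*(-⅐))*76 = -297 + (40 + 4/7)*76 = -297 + (284/7)*76 = -297 + 21584/7 = 19505/7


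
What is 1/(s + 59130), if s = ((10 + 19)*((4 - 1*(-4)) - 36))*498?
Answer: -1/345246 ≈ -2.8965e-6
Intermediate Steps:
s = -404376 (s = (29*((4 + 4) - 36))*498 = (29*(8 - 36))*498 = (29*(-28))*498 = -812*498 = -404376)
1/(s + 59130) = 1/(-404376 + 59130) = 1/(-345246) = -1/345246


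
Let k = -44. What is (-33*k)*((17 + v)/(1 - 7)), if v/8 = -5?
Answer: 5566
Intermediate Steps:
v = -40 (v = 8*(-5) = -40)
(-33*k)*((17 + v)/(1 - 7)) = (-33*(-44))*((17 - 40)/(1 - 7)) = 1452*(-23/(-6)) = 1452*(-23*(-1/6)) = 1452*(23/6) = 5566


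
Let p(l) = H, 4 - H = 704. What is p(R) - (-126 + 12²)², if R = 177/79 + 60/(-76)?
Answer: -1024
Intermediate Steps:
H = -700 (H = 4 - 1*704 = 4 - 704 = -700)
R = 2178/1501 (R = 177*(1/79) + 60*(-1/76) = 177/79 - 15/19 = 2178/1501 ≈ 1.4510)
p(l) = -700
p(R) - (-126 + 12²)² = -700 - (-126 + 12²)² = -700 - (-126 + 144)² = -700 - 1*18² = -700 - 1*324 = -700 - 324 = -1024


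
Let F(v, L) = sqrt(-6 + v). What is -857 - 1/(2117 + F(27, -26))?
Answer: -3840791593/4481668 + sqrt(21)/4481668 ≈ -857.00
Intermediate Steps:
-857 - 1/(2117 + F(27, -26)) = -857 - 1/(2117 + sqrt(-6 + 27)) = -857 - 1/(2117 + sqrt(21))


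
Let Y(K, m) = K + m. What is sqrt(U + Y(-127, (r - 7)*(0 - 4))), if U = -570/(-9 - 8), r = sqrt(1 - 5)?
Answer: sqrt(-18921 - 2312*I)/17 ≈ 0.49344 - 8.1064*I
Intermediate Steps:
r = 2*I (r = sqrt(-4) = 2*I ≈ 2.0*I)
U = 570/17 (U = -570/(-17) = -570*(-1/17) = 570/17 ≈ 33.529)
sqrt(U + Y(-127, (r - 7)*(0 - 4))) = sqrt(570/17 + (-127 + (2*I - 7)*(0 - 4))) = sqrt(570/17 + (-127 + (-7 + 2*I)*(-4))) = sqrt(570/17 + (-127 + (28 - 8*I))) = sqrt(570/17 + (-99 - 8*I)) = sqrt(-1113/17 - 8*I)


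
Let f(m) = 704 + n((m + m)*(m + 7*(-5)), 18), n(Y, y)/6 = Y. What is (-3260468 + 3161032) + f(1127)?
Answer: 14669476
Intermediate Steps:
n(Y, y) = 6*Y
f(m) = 704 + 12*m*(-35 + m) (f(m) = 704 + 6*((m + m)*(m + 7*(-5))) = 704 + 6*((2*m)*(m - 35)) = 704 + 6*((2*m)*(-35 + m)) = 704 + 6*(2*m*(-35 + m)) = 704 + 12*m*(-35 + m))
(-3260468 + 3161032) + f(1127) = (-3260468 + 3161032) + (704 + 12*1127*(-35 + 1127)) = -99436 + (704 + 12*1127*1092) = -99436 + (704 + 14768208) = -99436 + 14768912 = 14669476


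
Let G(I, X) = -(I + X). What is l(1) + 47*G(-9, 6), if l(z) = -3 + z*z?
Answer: 139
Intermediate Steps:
G(I, X) = -I - X
l(z) = -3 + z²
l(1) + 47*G(-9, 6) = (-3 + 1²) + 47*(-1*(-9) - 1*6) = (-3 + 1) + 47*(9 - 6) = -2 + 47*3 = -2 + 141 = 139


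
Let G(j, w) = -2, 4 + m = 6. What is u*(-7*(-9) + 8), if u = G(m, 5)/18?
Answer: -71/9 ≈ -7.8889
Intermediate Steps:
m = 2 (m = -4 + 6 = 2)
u = -⅑ (u = -2/18 = -2*1/18 = -⅑ ≈ -0.11111)
u*(-7*(-9) + 8) = -(-7*(-9) + 8)/9 = -(63 + 8)/9 = -⅑*71 = -71/9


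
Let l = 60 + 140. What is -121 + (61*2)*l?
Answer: 24279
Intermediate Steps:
l = 200
-121 + (61*2)*l = -121 + (61*2)*200 = -121 + 122*200 = -121 + 24400 = 24279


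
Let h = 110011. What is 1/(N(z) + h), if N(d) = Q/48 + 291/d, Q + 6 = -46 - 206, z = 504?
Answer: 84/9240521 ≈ 9.0904e-6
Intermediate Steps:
Q = -258 (Q = -6 + (-46 - 206) = -6 - 252 = -258)
N(d) = -43/8 + 291/d (N(d) = -258/48 + 291/d = -258*1/48 + 291/d = -43/8 + 291/d)
1/(N(z) + h) = 1/((-43/8 + 291/504) + 110011) = 1/((-43/8 + 291*(1/504)) + 110011) = 1/((-43/8 + 97/168) + 110011) = 1/(-403/84 + 110011) = 1/(9240521/84) = 84/9240521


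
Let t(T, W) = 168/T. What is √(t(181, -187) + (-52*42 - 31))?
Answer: I*√72535207/181 ≈ 47.054*I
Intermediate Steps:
√(t(181, -187) + (-52*42 - 31)) = √(168/181 + (-52*42 - 31)) = √(168*(1/181) + (-2184 - 31)) = √(168/181 - 2215) = √(-400747/181) = I*√72535207/181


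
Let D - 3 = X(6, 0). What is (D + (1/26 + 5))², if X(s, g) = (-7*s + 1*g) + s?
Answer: 528529/676 ≈ 781.85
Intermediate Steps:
X(s, g) = g - 6*s (X(s, g) = (-7*s + g) + s = (g - 7*s) + s = g - 6*s)
D = -33 (D = 3 + (0 - 6*6) = 3 + (0 - 36) = 3 - 36 = -33)
(D + (1/26 + 5))² = (-33 + (1/26 + 5))² = (-33 + 131/26)² = (-727/26)² = 528529/676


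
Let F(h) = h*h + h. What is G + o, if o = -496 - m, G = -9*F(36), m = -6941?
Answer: -5543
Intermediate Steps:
F(h) = h + h² (F(h) = h² + h = h + h²)
G = -11988 (G = -324*(1 + 36) = -324*37 = -9*1332 = -11988)
o = 6445 (o = -496 - 1*(-6941) = -496 + 6941 = 6445)
G + o = -11988 + 6445 = -5543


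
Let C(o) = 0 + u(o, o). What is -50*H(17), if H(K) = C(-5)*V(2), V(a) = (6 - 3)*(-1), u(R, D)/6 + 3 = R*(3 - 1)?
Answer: -11700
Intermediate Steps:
u(R, D) = -18 + 12*R (u(R, D) = -18 + 6*(R*(3 - 1)) = -18 + 6*(R*2) = -18 + 6*(2*R) = -18 + 12*R)
V(a) = -3 (V(a) = 3*(-1) = -3)
C(o) = -18 + 12*o (C(o) = 0 + (-18 + 12*o) = -18 + 12*o)
H(K) = 234 (H(K) = (-18 + 12*(-5))*(-3) = (-18 - 60)*(-3) = -78*(-3) = 234)
-50*H(17) = -50*234 = -11700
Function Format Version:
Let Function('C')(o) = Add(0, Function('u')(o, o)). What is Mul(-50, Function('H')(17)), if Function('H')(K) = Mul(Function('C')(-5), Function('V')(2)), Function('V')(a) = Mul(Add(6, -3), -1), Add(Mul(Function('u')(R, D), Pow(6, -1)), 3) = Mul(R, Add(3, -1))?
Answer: -11700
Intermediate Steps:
Function('u')(R, D) = Add(-18, Mul(12, R)) (Function('u')(R, D) = Add(-18, Mul(6, Mul(R, Add(3, -1)))) = Add(-18, Mul(6, Mul(R, 2))) = Add(-18, Mul(6, Mul(2, R))) = Add(-18, Mul(12, R)))
Function('V')(a) = -3 (Function('V')(a) = Mul(3, -1) = -3)
Function('C')(o) = Add(-18, Mul(12, o)) (Function('C')(o) = Add(0, Add(-18, Mul(12, o))) = Add(-18, Mul(12, o)))
Function('H')(K) = 234 (Function('H')(K) = Mul(Add(-18, Mul(12, -5)), -3) = Mul(Add(-18, -60), -3) = Mul(-78, -3) = 234)
Mul(-50, Function('H')(17)) = Mul(-50, 234) = -11700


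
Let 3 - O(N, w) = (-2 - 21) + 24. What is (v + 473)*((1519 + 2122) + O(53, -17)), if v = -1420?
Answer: -3449921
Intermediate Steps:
O(N, w) = 2 (O(N, w) = 3 - ((-2 - 21) + 24) = 3 - (-23 + 24) = 3 - 1*1 = 3 - 1 = 2)
(v + 473)*((1519 + 2122) + O(53, -17)) = (-1420 + 473)*((1519 + 2122) + 2) = -947*(3641 + 2) = -947*3643 = -3449921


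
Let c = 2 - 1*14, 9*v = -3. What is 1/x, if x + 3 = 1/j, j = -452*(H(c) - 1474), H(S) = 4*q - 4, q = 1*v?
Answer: -2005976/6017925 ≈ -0.33333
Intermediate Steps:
v = -⅓ (v = (⅑)*(-3) = -⅓ ≈ -0.33333)
q = -⅓ (q = 1*(-⅓) = -⅓ ≈ -0.33333)
c = -12 (c = 2 - 14 = -12)
H(S) = -16/3 (H(S) = 4*(-⅓) - 4 = -4/3 - 4 = -16/3)
j = 2005976/3 (j = -452*(-16/3 - 1474) = -452*(-4438/3) = 2005976/3 ≈ 6.6866e+5)
x = -6017925/2005976 (x = -3 + 1/(2005976/3) = -3 + 3/2005976 = -6017925/2005976 ≈ -3.0000)
1/x = 1/(-6017925/2005976) = -2005976/6017925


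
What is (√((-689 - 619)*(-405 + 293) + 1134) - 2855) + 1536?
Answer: -1319 + √147630 ≈ -934.77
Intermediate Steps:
(√((-689 - 619)*(-405 + 293) + 1134) - 2855) + 1536 = (√(-1308*(-112) + 1134) - 2855) + 1536 = (√(146496 + 1134) - 2855) + 1536 = (√147630 - 2855) + 1536 = (-2855 + √147630) + 1536 = -1319 + √147630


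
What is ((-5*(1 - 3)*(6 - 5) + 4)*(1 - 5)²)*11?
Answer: 2464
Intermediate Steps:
((-5*(1 - 3)*(6 - 5) + 4)*(1 - 5)²)*11 = ((-(-10) + 4)*(-4)²)*11 = ((-5*(-2) + 4)*16)*11 = ((10 + 4)*16)*11 = (14*16)*11 = 224*11 = 2464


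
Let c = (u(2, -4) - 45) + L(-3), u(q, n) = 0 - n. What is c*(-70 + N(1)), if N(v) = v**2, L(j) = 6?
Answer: 2415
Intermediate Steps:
u(q, n) = -n
c = -35 (c = (-1*(-4) - 45) + 6 = (4 - 45) + 6 = -41 + 6 = -35)
c*(-70 + N(1)) = -35*(-70 + 1**2) = -35*(-70 + 1) = -35*(-69) = 2415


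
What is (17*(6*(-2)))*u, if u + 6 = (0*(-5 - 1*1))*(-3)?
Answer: 1224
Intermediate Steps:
u = -6 (u = -6 + (0*(-5 - 1*1))*(-3) = -6 + (0*(-5 - 1))*(-3) = -6 + (0*(-6))*(-3) = -6 + 0*(-3) = -6 + 0 = -6)
(17*(6*(-2)))*u = (17*(6*(-2)))*(-6) = (17*(-12))*(-6) = -204*(-6) = 1224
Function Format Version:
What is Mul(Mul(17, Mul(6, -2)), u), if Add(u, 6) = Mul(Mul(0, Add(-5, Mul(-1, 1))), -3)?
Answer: 1224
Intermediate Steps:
u = -6 (u = Add(-6, Mul(Mul(0, Add(-5, Mul(-1, 1))), -3)) = Add(-6, Mul(Mul(0, Add(-5, -1)), -3)) = Add(-6, Mul(Mul(0, -6), -3)) = Add(-6, Mul(0, -3)) = Add(-6, 0) = -6)
Mul(Mul(17, Mul(6, -2)), u) = Mul(Mul(17, Mul(6, -2)), -6) = Mul(Mul(17, -12), -6) = Mul(-204, -6) = 1224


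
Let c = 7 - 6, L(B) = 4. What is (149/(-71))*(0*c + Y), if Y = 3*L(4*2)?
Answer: -1788/71 ≈ -25.183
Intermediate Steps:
c = 1
Y = 12 (Y = 3*4 = 12)
(149/(-71))*(0*c + Y) = (149/(-71))*(0*1 + 12) = (149*(-1/71))*(0 + 12) = -149/71*12 = -1788/71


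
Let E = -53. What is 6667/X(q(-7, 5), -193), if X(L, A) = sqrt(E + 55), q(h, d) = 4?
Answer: 6667*sqrt(2)/2 ≈ 4714.3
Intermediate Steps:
X(L, A) = sqrt(2) (X(L, A) = sqrt(-53 + 55) = sqrt(2))
6667/X(q(-7, 5), -193) = 6667/(sqrt(2)) = 6667*(sqrt(2)/2) = 6667*sqrt(2)/2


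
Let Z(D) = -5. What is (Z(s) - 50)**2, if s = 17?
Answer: 3025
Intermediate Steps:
(Z(s) - 50)**2 = (-5 - 50)**2 = (-55)**2 = 3025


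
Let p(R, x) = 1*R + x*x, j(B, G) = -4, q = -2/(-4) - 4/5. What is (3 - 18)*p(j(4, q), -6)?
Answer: -480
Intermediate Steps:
q = -3/10 (q = -2*(-¼) - 4*⅕ = ½ - ⅘ = -3/10 ≈ -0.30000)
p(R, x) = R + x²
(3 - 18)*p(j(4, q), -6) = (3 - 18)*(-4 + (-6)²) = -15*(-4 + 36) = -15*32 = -480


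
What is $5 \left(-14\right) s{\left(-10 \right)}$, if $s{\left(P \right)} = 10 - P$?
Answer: $-1400$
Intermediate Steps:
$5 \left(-14\right) s{\left(-10 \right)} = 5 \left(-14\right) \left(10 - -10\right) = - 70 \left(10 + 10\right) = \left(-70\right) 20 = -1400$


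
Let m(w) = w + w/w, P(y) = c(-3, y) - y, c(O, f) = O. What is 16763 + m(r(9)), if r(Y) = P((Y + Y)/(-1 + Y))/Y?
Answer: 201161/12 ≈ 16763.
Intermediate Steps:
P(y) = -3 - y
r(Y) = (-3 - 2*Y/(-1 + Y))/Y (r(Y) = (-3 - (Y + Y)/(-1 + Y))/Y = (-3 - 2*Y/(-1 + Y))/Y)
m(w) = 1 + w (m(w) = w + 1 = 1 + w)
16763 + m(r(9)) = 16763 + (1 + (3 - 5*9)/(9*(-1 + 9))) = 16763 + (1 + (⅑)*(3 - 45)/8) = 16763 + (1 + (⅑)*(⅛)*(-42)) = 16763 + (1 - 7/12) = 16763 + 5/12 = 201161/12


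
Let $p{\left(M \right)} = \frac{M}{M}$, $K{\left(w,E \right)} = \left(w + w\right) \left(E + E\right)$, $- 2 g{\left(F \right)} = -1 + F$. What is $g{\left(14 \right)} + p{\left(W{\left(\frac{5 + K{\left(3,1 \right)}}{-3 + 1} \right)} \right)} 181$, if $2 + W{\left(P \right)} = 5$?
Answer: $\frac{349}{2} \approx 174.5$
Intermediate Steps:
$g{\left(F \right)} = \frac{1}{2} - \frac{F}{2}$ ($g{\left(F \right)} = - \frac{-1 + F}{2} = \frac{1}{2} - \frac{F}{2}$)
$K{\left(w,E \right)} = 4 E w$ ($K{\left(w,E \right)} = 2 w 2 E = 4 E w$)
$W{\left(P \right)} = 3$ ($W{\left(P \right)} = -2 + 5 = 3$)
$p{\left(M \right)} = 1$
$g{\left(14 \right)} + p{\left(W{\left(\frac{5 + K{\left(3,1 \right)}}{-3 + 1} \right)} \right)} 181 = \left(\frac{1}{2} - 7\right) + 1 \cdot 181 = \left(\frac{1}{2} - 7\right) + 181 = - \frac{13}{2} + 181 = \frac{349}{2}$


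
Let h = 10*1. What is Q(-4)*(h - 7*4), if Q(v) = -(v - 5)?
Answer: -162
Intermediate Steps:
h = 10
Q(v) = 5 - v (Q(v) = -(-5 + v) = 5 - v)
Q(-4)*(h - 7*4) = (5 - 1*(-4))*(10 - 7*4) = (5 + 4)*(10 - 28) = 9*(-18) = -162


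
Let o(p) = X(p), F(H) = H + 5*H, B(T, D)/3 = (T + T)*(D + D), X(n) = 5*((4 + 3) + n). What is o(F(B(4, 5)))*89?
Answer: 643915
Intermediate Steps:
X(n) = 35 + 5*n (X(n) = 5*(7 + n) = 35 + 5*n)
B(T, D) = 12*D*T (B(T, D) = 3*((T + T)*(D + D)) = 3*((2*T)*(2*D)) = 3*(4*D*T) = 12*D*T)
F(H) = 6*H
o(p) = 35 + 5*p
o(F(B(4, 5)))*89 = (35 + 5*(6*(12*5*4)))*89 = (35 + 5*(6*240))*89 = (35 + 5*1440)*89 = (35 + 7200)*89 = 7235*89 = 643915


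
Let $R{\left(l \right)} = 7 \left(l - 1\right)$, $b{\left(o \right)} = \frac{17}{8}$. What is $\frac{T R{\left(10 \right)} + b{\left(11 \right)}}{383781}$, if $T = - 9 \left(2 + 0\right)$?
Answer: $- \frac{9055}{3070248} \approx -0.0029493$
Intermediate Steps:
$b{\left(o \right)} = \frac{17}{8}$ ($b{\left(o \right)} = 17 \cdot \frac{1}{8} = \frac{17}{8}$)
$T = -18$ ($T = \left(-9\right) 2 = -18$)
$R{\left(l \right)} = -7 + 7 l$ ($R{\left(l \right)} = 7 \left(-1 + l\right) = -7 + 7 l$)
$\frac{T R{\left(10 \right)} + b{\left(11 \right)}}{383781} = \frac{- 18 \left(-7 + 7 \cdot 10\right) + \frac{17}{8}}{383781} = \left(- 18 \left(-7 + 70\right) + \frac{17}{8}\right) \frac{1}{383781} = \left(\left(-18\right) 63 + \frac{17}{8}\right) \frac{1}{383781} = \left(-1134 + \frac{17}{8}\right) \frac{1}{383781} = \left(- \frac{9055}{8}\right) \frac{1}{383781} = - \frac{9055}{3070248}$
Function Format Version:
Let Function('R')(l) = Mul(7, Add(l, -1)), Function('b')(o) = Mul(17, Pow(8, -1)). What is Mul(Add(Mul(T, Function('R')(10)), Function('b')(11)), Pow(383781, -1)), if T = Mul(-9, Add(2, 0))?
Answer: Rational(-9055, 3070248) ≈ -0.0029493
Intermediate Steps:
Function('b')(o) = Rational(17, 8) (Function('b')(o) = Mul(17, Rational(1, 8)) = Rational(17, 8))
T = -18 (T = Mul(-9, 2) = -18)
Function('R')(l) = Add(-7, Mul(7, l)) (Function('R')(l) = Mul(7, Add(-1, l)) = Add(-7, Mul(7, l)))
Mul(Add(Mul(T, Function('R')(10)), Function('b')(11)), Pow(383781, -1)) = Mul(Add(Mul(-18, Add(-7, Mul(7, 10))), Rational(17, 8)), Pow(383781, -1)) = Mul(Add(Mul(-18, Add(-7, 70)), Rational(17, 8)), Rational(1, 383781)) = Mul(Add(Mul(-18, 63), Rational(17, 8)), Rational(1, 383781)) = Mul(Add(-1134, Rational(17, 8)), Rational(1, 383781)) = Mul(Rational(-9055, 8), Rational(1, 383781)) = Rational(-9055, 3070248)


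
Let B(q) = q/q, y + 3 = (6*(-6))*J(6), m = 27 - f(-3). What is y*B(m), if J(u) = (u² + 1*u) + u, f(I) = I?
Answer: -1731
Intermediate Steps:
J(u) = u² + 2*u (J(u) = (u² + u) + u = (u + u²) + u = u² + 2*u)
m = 30 (m = 27 - 1*(-3) = 27 + 3 = 30)
y = -1731 (y = -3 + (6*(-6))*(6*(2 + 6)) = -3 - 216*8 = -3 - 36*48 = -3 - 1728 = -1731)
B(q) = 1
y*B(m) = -1731*1 = -1731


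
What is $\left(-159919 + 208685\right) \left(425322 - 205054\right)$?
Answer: $10741589288$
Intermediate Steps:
$\left(-159919 + 208685\right) \left(425322 - 205054\right) = 48766 \cdot 220268 = 10741589288$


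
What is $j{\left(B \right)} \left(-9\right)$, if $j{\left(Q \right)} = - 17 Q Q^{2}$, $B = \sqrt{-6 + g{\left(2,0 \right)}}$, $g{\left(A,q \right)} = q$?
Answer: $- 918 i \sqrt{6} \approx - 2248.6 i$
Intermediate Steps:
$B = i \sqrt{6}$ ($B = \sqrt{-6 + 0} = \sqrt{-6} = i \sqrt{6} \approx 2.4495 i$)
$j{\left(Q \right)} = - 17 Q^{3}$
$j{\left(B \right)} \left(-9\right) = - 17 \left(i \sqrt{6}\right)^{3} \left(-9\right) = - 17 \left(- 6 i \sqrt{6}\right) \left(-9\right) = 102 i \sqrt{6} \left(-9\right) = - 918 i \sqrt{6}$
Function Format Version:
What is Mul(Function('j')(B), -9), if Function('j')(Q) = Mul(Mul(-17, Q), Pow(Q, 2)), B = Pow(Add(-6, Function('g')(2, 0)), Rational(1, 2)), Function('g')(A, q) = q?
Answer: Mul(-918, I, Pow(6, Rational(1, 2))) ≈ Mul(-2248.6, I)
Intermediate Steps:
B = Mul(I, Pow(6, Rational(1, 2))) (B = Pow(Add(-6, 0), Rational(1, 2)) = Pow(-6, Rational(1, 2)) = Mul(I, Pow(6, Rational(1, 2))) ≈ Mul(2.4495, I))
Function('j')(Q) = Mul(-17, Pow(Q, 3))
Mul(Function('j')(B), -9) = Mul(Mul(-17, Pow(Mul(I, Pow(6, Rational(1, 2))), 3)), -9) = Mul(Mul(-17, Mul(-6, I, Pow(6, Rational(1, 2)))), -9) = Mul(Mul(102, I, Pow(6, Rational(1, 2))), -9) = Mul(-918, I, Pow(6, Rational(1, 2)))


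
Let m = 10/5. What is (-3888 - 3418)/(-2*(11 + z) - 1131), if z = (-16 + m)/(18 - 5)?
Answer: 94978/14961 ≈ 6.3484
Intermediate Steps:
m = 2 (m = 10*(⅕) = 2)
z = -14/13 (z = (-16 + 2)/(18 - 5) = -14/13 ≈ -1.0769)
(-3888 - 3418)/(-2*(11 + z) - 1131) = (-3888 - 3418)/(-2*(11 - 14/13) - 1131) = -7306/(-2*129/13 - 1131) = -7306/(-258/13 - 1131) = -7306/(-14961/13) = -7306*(-13/14961) = 94978/14961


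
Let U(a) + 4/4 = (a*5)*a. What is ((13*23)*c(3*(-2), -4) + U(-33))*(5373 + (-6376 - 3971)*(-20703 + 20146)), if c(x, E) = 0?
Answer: 31404541488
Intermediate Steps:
U(a) = -1 + 5*a**2 (U(a) = -1 + (a*5)*a = -1 + (5*a)*a = -1 + 5*a**2)
((13*23)*c(3*(-2), -4) + U(-33))*(5373 + (-6376 - 3971)*(-20703 + 20146)) = ((13*23)*0 + (-1 + 5*(-33)**2))*(5373 + (-6376 - 3971)*(-20703 + 20146)) = (299*0 + (-1 + 5*1089))*(5373 - 10347*(-557)) = (0 + (-1 + 5445))*(5373 + 5763279) = (0 + 5444)*5768652 = 5444*5768652 = 31404541488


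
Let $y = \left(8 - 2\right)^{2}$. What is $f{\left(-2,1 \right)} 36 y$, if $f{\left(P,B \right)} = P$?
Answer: $-2592$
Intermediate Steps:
$y = 36$ ($y = 6^{2} = 36$)
$f{\left(-2,1 \right)} 36 y = \left(-2\right) 36 \cdot 36 = \left(-72\right) 36 = -2592$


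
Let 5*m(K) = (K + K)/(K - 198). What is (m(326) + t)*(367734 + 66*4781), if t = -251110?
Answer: -343155489417/2 ≈ -1.7158e+11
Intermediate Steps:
m(K) = 2*K/(5*(-198 + K)) (m(K) = ((K + K)/(K - 198))/5 = ((2*K)/(-198 + K))/5 = (2*K/(-198 + K))/5 = 2*K/(5*(-198 + K)))
(m(326) + t)*(367734 + 66*4781) = ((⅖)*326/(-198 + 326) - 251110)*(367734 + 66*4781) = ((⅖)*326/128 - 251110)*(367734 + 315546) = ((⅖)*326*(1/128) - 251110)*683280 = (163/160 - 251110)*683280 = -40177437/160*683280 = -343155489417/2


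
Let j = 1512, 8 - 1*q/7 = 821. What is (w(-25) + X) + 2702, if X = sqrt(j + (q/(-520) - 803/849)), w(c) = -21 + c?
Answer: 2656 + sqrt(74161119277830)/220740 ≈ 2695.0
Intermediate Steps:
q = -5691 (q = 56 - 7*821 = 56 - 5747 = -5691)
X = sqrt(74161119277830)/220740 (X = sqrt(1512 + (-5691/(-520) - 803/849)) = sqrt(1512 + (-5691*(-1/520) - 803*1/849)) = sqrt(1512 + (5691/520 - 803/849)) = sqrt(1512 + 4414099/441480) = sqrt(671931859/441480) = sqrt(74161119277830)/220740 ≈ 39.013)
(w(-25) + X) + 2702 = ((-21 - 25) + sqrt(74161119277830)/220740) + 2702 = (-46 + sqrt(74161119277830)/220740) + 2702 = 2656 + sqrt(74161119277830)/220740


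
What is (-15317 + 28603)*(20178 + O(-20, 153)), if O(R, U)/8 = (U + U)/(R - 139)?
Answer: 14197658748/53 ≈ 2.6788e+8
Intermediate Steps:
O(R, U) = 16*U/(-139 + R) (O(R, U) = 8*((U + U)/(R - 139)) = 8*((2*U)/(-139 + R)) = 8*(2*U/(-139 + R)) = 16*U/(-139 + R))
(-15317 + 28603)*(20178 + O(-20, 153)) = (-15317 + 28603)*(20178 + 16*153/(-139 - 20)) = 13286*(20178 + 16*153/(-159)) = 13286*(20178 + 16*153*(-1/159)) = 13286*(20178 - 816/53) = 13286*(1068618/53) = 14197658748/53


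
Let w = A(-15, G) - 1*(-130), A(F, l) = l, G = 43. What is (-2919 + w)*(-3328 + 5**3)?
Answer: 8795438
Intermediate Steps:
w = 173 (w = 43 - 1*(-130) = 43 + 130 = 173)
(-2919 + w)*(-3328 + 5**3) = (-2919 + 173)*(-3328 + 5**3) = -2746*(-3328 + 125) = -2746*(-3203) = 8795438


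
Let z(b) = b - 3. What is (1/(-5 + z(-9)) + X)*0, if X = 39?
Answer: 0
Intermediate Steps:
z(b) = -3 + b
(1/(-5 + z(-9)) + X)*0 = (1/(-5 + (-3 - 9)) + 39)*0 = (1/(-5 - 12) + 39)*0 = (1/(-17) + 39)*0 = (-1/17 + 39)*0 = (662/17)*0 = 0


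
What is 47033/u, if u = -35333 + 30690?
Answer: -47033/4643 ≈ -10.130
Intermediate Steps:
u = -4643
47033/u = 47033/(-4643) = 47033*(-1/4643) = -47033/4643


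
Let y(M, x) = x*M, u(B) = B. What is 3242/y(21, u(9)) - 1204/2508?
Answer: 658615/39501 ≈ 16.673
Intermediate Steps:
y(M, x) = M*x
3242/y(21, u(9)) - 1204/2508 = 3242/((21*9)) - 1204/2508 = 3242/189 - 1204*1/2508 = 3242*(1/189) - 301/627 = 3242/189 - 301/627 = 658615/39501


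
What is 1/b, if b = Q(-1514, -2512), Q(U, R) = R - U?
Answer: -1/998 ≈ -0.0010020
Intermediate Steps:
b = -998 (b = -2512 - 1*(-1514) = -2512 + 1514 = -998)
1/b = 1/(-998) = -1/998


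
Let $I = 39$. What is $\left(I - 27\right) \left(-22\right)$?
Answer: $-264$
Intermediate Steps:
$\left(I - 27\right) \left(-22\right) = \left(39 - 27\right) \left(-22\right) = 12 \left(-22\right) = -264$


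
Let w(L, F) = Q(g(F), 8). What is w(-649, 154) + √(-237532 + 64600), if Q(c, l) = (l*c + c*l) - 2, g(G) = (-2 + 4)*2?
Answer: 62 + 2*I*√43233 ≈ 62.0 + 415.85*I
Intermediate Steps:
g(G) = 4 (g(G) = 2*2 = 4)
Q(c, l) = -2 + 2*c*l (Q(c, l) = (c*l + c*l) - 2 = 2*c*l - 2 = -2 + 2*c*l)
w(L, F) = 62 (w(L, F) = -2 + 2*4*8 = -2 + 64 = 62)
w(-649, 154) + √(-237532 + 64600) = 62 + √(-237532 + 64600) = 62 + √(-172932) = 62 + 2*I*√43233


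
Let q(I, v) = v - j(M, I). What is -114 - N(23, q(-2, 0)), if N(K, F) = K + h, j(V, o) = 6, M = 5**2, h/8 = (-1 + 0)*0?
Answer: -137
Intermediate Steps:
h = 0 (h = 8*((-1 + 0)*0) = 8*(-1*0) = 8*0 = 0)
M = 25
q(I, v) = -6 + v (q(I, v) = v - 1*6 = v - 6 = -6 + v)
N(K, F) = K (N(K, F) = K + 0 = K)
-114 - N(23, q(-2, 0)) = -114 - 1*23 = -114 - 23 = -137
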